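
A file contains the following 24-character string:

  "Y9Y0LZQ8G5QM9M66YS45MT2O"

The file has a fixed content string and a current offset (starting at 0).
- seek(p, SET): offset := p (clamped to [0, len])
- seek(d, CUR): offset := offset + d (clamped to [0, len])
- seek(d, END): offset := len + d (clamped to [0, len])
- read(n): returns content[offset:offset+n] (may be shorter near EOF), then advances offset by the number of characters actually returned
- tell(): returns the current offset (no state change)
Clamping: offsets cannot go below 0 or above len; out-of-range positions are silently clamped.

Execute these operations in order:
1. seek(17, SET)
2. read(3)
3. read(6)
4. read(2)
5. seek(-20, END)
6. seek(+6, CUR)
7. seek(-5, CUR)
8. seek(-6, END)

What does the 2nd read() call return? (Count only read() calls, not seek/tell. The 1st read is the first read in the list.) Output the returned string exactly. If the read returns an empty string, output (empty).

After 1 (seek(17, SET)): offset=17
After 2 (read(3)): returned 'S45', offset=20
After 3 (read(6)): returned 'MT2O', offset=24
After 4 (read(2)): returned '', offset=24
After 5 (seek(-20, END)): offset=4
After 6 (seek(+6, CUR)): offset=10
After 7 (seek(-5, CUR)): offset=5
After 8 (seek(-6, END)): offset=18

Answer: MT2O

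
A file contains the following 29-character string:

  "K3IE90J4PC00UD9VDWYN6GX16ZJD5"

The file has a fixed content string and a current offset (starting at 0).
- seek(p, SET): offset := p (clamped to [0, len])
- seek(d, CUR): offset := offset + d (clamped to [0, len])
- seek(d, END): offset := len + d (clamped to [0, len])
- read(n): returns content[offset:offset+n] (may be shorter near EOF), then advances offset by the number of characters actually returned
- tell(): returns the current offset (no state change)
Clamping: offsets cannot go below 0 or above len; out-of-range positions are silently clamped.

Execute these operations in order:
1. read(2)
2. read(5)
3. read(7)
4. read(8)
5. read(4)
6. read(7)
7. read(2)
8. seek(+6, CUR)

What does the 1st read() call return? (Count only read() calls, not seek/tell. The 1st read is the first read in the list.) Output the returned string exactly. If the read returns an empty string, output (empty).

Answer: K3

Derivation:
After 1 (read(2)): returned 'K3', offset=2
After 2 (read(5)): returned 'IE90J', offset=7
After 3 (read(7)): returned '4PC00UD', offset=14
After 4 (read(8)): returned '9VDWYN6G', offset=22
After 5 (read(4)): returned 'X16Z', offset=26
After 6 (read(7)): returned 'JD5', offset=29
After 7 (read(2)): returned '', offset=29
After 8 (seek(+6, CUR)): offset=29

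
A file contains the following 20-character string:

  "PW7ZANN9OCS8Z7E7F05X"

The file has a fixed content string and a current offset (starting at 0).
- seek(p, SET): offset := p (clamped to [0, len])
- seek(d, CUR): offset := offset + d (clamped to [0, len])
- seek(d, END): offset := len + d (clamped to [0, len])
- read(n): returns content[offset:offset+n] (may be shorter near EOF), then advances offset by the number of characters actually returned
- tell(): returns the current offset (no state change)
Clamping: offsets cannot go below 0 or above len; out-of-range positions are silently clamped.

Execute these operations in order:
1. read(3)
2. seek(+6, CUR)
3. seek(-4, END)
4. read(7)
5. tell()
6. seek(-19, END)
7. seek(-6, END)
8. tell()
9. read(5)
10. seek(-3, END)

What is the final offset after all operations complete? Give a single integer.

Answer: 17

Derivation:
After 1 (read(3)): returned 'PW7', offset=3
After 2 (seek(+6, CUR)): offset=9
After 3 (seek(-4, END)): offset=16
After 4 (read(7)): returned 'F05X', offset=20
After 5 (tell()): offset=20
After 6 (seek(-19, END)): offset=1
After 7 (seek(-6, END)): offset=14
After 8 (tell()): offset=14
After 9 (read(5)): returned 'E7F05', offset=19
After 10 (seek(-3, END)): offset=17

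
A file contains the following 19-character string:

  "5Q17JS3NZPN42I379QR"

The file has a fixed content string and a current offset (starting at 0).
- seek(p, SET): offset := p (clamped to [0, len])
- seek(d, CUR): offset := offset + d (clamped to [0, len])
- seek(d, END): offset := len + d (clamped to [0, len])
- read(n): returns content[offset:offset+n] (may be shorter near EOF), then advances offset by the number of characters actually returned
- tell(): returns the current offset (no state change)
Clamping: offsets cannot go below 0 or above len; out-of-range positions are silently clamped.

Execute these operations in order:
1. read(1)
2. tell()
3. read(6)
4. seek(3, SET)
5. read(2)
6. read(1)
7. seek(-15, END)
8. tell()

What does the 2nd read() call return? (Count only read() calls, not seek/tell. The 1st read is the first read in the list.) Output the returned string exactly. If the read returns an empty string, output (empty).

Answer: Q17JS3

Derivation:
After 1 (read(1)): returned '5', offset=1
After 2 (tell()): offset=1
After 3 (read(6)): returned 'Q17JS3', offset=7
After 4 (seek(3, SET)): offset=3
After 5 (read(2)): returned '7J', offset=5
After 6 (read(1)): returned 'S', offset=6
After 7 (seek(-15, END)): offset=4
After 8 (tell()): offset=4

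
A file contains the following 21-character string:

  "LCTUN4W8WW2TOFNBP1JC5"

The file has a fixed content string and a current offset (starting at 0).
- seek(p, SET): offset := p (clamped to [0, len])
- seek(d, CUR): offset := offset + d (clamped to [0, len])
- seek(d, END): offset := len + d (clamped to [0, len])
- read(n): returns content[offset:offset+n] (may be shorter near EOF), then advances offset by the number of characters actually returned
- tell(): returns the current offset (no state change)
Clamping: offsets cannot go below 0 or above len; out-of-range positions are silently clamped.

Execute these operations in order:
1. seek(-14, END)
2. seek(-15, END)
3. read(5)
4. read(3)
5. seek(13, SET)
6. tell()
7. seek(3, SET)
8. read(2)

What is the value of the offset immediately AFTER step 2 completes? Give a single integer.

After 1 (seek(-14, END)): offset=7
After 2 (seek(-15, END)): offset=6

Answer: 6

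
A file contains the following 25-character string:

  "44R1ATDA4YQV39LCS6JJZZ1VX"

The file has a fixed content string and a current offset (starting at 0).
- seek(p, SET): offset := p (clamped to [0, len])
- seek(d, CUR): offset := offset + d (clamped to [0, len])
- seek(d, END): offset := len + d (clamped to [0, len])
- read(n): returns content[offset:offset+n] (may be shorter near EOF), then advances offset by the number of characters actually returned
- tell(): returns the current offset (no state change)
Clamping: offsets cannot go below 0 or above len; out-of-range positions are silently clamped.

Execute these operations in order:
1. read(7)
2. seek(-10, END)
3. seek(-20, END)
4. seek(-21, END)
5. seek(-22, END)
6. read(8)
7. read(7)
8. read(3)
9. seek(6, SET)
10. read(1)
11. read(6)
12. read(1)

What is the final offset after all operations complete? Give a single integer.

After 1 (read(7)): returned '44R1ATD', offset=7
After 2 (seek(-10, END)): offset=15
After 3 (seek(-20, END)): offset=5
After 4 (seek(-21, END)): offset=4
After 5 (seek(-22, END)): offset=3
After 6 (read(8)): returned '1ATDA4YQ', offset=11
After 7 (read(7)): returned 'V39LCS6', offset=18
After 8 (read(3)): returned 'JJZ', offset=21
After 9 (seek(6, SET)): offset=6
After 10 (read(1)): returned 'D', offset=7
After 11 (read(6)): returned 'A4YQV3', offset=13
After 12 (read(1)): returned '9', offset=14

Answer: 14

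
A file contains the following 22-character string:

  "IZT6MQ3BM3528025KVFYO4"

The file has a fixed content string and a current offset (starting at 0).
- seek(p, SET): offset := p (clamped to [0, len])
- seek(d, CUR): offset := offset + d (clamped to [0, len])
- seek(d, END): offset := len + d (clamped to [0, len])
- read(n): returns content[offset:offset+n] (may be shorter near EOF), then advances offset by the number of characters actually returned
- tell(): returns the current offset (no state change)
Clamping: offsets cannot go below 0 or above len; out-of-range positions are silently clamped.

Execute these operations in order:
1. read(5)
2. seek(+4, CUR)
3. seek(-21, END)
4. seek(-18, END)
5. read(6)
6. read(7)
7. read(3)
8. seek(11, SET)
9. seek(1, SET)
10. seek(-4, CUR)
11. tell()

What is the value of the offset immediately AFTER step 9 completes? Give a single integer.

Answer: 1

Derivation:
After 1 (read(5)): returned 'IZT6M', offset=5
After 2 (seek(+4, CUR)): offset=9
After 3 (seek(-21, END)): offset=1
After 4 (seek(-18, END)): offset=4
After 5 (read(6)): returned 'MQ3BM3', offset=10
After 6 (read(7)): returned '528025K', offset=17
After 7 (read(3)): returned 'VFY', offset=20
After 8 (seek(11, SET)): offset=11
After 9 (seek(1, SET)): offset=1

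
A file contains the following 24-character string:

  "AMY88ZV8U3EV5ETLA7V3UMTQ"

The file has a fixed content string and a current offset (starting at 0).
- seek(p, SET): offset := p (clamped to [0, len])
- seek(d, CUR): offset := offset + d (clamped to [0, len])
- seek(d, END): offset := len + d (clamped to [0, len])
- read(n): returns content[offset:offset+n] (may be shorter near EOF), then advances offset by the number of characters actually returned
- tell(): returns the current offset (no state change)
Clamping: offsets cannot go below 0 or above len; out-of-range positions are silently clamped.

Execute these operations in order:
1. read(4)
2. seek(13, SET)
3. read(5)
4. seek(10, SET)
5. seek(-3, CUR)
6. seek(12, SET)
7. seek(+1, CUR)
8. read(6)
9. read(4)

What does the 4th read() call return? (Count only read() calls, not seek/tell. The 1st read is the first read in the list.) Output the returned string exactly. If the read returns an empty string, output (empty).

After 1 (read(4)): returned 'AMY8', offset=4
After 2 (seek(13, SET)): offset=13
After 3 (read(5)): returned 'ETLA7', offset=18
After 4 (seek(10, SET)): offset=10
After 5 (seek(-3, CUR)): offset=7
After 6 (seek(12, SET)): offset=12
After 7 (seek(+1, CUR)): offset=13
After 8 (read(6)): returned 'ETLA7V', offset=19
After 9 (read(4)): returned '3UMT', offset=23

Answer: 3UMT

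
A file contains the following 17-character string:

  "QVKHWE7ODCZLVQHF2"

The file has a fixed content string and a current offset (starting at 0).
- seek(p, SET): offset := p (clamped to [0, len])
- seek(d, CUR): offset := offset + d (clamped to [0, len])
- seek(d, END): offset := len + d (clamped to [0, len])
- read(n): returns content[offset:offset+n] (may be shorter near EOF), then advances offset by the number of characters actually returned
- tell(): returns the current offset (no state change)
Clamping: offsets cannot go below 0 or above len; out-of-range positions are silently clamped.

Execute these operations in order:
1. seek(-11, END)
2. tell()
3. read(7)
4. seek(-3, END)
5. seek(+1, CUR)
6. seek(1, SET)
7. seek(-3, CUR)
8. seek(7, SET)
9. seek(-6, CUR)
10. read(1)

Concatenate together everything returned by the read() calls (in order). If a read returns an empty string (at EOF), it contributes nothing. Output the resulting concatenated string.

After 1 (seek(-11, END)): offset=6
After 2 (tell()): offset=6
After 3 (read(7)): returned '7ODCZLV', offset=13
After 4 (seek(-3, END)): offset=14
After 5 (seek(+1, CUR)): offset=15
After 6 (seek(1, SET)): offset=1
After 7 (seek(-3, CUR)): offset=0
After 8 (seek(7, SET)): offset=7
After 9 (seek(-6, CUR)): offset=1
After 10 (read(1)): returned 'V', offset=2

Answer: 7ODCZLVV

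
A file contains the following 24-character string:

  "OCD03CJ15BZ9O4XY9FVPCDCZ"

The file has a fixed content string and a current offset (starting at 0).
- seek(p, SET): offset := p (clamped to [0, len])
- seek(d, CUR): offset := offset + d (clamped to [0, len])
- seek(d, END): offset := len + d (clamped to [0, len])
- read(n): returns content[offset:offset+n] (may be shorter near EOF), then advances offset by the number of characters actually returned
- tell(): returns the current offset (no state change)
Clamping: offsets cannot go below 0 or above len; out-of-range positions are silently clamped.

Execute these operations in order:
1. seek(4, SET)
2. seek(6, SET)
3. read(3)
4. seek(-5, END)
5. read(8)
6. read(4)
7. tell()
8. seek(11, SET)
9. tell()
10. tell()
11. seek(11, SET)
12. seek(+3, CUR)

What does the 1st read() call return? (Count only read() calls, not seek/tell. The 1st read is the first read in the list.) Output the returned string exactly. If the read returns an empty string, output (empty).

Answer: J15

Derivation:
After 1 (seek(4, SET)): offset=4
After 2 (seek(6, SET)): offset=6
After 3 (read(3)): returned 'J15', offset=9
After 4 (seek(-5, END)): offset=19
After 5 (read(8)): returned 'PCDCZ', offset=24
After 6 (read(4)): returned '', offset=24
After 7 (tell()): offset=24
After 8 (seek(11, SET)): offset=11
After 9 (tell()): offset=11
After 10 (tell()): offset=11
After 11 (seek(11, SET)): offset=11
After 12 (seek(+3, CUR)): offset=14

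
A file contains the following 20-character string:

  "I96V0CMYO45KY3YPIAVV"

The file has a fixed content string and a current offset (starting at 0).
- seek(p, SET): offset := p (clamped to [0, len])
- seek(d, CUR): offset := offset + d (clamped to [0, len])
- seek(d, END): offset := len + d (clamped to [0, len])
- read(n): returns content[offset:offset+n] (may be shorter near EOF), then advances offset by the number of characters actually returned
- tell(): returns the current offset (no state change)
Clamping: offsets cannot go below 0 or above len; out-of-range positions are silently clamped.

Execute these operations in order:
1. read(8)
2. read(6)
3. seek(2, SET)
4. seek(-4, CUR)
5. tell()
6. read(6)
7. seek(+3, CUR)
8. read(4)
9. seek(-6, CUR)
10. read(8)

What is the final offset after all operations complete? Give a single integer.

After 1 (read(8)): returned 'I96V0CMY', offset=8
After 2 (read(6)): returned 'O45KY3', offset=14
After 3 (seek(2, SET)): offset=2
After 4 (seek(-4, CUR)): offset=0
After 5 (tell()): offset=0
After 6 (read(6)): returned 'I96V0C', offset=6
After 7 (seek(+3, CUR)): offset=9
After 8 (read(4)): returned '45KY', offset=13
After 9 (seek(-6, CUR)): offset=7
After 10 (read(8)): returned 'YO45KY3Y', offset=15

Answer: 15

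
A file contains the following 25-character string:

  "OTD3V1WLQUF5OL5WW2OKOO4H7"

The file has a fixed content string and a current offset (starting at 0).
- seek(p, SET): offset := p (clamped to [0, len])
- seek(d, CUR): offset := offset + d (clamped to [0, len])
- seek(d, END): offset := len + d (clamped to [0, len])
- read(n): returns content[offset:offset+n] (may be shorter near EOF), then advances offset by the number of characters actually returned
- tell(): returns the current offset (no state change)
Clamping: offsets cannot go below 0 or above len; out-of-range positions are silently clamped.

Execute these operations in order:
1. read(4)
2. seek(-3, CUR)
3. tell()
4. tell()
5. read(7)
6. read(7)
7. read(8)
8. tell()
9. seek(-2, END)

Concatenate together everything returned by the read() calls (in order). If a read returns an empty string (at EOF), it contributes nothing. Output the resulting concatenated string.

Answer: OTD3TD3V1WLQUF5OL5WW2OKOO4

Derivation:
After 1 (read(4)): returned 'OTD3', offset=4
After 2 (seek(-3, CUR)): offset=1
After 3 (tell()): offset=1
After 4 (tell()): offset=1
After 5 (read(7)): returned 'TD3V1WL', offset=8
After 6 (read(7)): returned 'QUF5OL5', offset=15
After 7 (read(8)): returned 'WW2OKOO4', offset=23
After 8 (tell()): offset=23
After 9 (seek(-2, END)): offset=23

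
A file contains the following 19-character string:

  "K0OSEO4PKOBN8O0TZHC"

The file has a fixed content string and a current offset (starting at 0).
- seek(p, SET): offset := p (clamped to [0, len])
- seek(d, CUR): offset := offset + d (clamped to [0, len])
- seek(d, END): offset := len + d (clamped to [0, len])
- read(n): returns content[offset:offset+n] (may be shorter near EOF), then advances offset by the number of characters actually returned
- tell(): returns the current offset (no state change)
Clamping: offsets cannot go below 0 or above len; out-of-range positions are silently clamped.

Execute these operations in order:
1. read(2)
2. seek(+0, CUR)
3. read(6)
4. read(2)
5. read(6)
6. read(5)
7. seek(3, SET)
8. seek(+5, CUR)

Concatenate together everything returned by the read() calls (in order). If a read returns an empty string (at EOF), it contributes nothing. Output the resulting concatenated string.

After 1 (read(2)): returned 'K0', offset=2
After 2 (seek(+0, CUR)): offset=2
After 3 (read(6)): returned 'OSEO4P', offset=8
After 4 (read(2)): returned 'KO', offset=10
After 5 (read(6)): returned 'BN8O0T', offset=16
After 6 (read(5)): returned 'ZHC', offset=19
After 7 (seek(3, SET)): offset=3
After 8 (seek(+5, CUR)): offset=8

Answer: K0OSEO4PKOBN8O0TZHC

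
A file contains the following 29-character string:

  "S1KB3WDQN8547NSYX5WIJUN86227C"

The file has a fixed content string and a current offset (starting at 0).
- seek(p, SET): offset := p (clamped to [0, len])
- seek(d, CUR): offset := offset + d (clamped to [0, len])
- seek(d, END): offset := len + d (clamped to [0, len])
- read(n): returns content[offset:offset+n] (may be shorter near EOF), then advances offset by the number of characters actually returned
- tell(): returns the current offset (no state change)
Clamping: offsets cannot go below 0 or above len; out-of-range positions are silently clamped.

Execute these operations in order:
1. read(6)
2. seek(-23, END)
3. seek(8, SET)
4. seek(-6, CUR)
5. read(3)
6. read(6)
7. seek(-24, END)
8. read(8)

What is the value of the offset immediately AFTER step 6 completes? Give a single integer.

After 1 (read(6)): returned 'S1KB3W', offset=6
After 2 (seek(-23, END)): offset=6
After 3 (seek(8, SET)): offset=8
After 4 (seek(-6, CUR)): offset=2
After 5 (read(3)): returned 'KB3', offset=5
After 6 (read(6)): returned 'WDQN85', offset=11

Answer: 11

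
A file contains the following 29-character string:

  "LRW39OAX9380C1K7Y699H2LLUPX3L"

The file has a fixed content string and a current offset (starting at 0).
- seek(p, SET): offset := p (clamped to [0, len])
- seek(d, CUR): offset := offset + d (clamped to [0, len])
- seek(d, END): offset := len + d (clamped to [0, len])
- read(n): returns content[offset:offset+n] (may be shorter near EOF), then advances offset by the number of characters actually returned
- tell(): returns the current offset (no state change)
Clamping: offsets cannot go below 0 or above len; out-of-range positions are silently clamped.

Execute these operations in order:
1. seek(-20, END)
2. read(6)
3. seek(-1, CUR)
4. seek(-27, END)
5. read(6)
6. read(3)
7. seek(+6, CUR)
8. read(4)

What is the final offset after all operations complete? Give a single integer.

Answer: 21

Derivation:
After 1 (seek(-20, END)): offset=9
After 2 (read(6)): returned '380C1K', offset=15
After 3 (seek(-1, CUR)): offset=14
After 4 (seek(-27, END)): offset=2
After 5 (read(6)): returned 'W39OAX', offset=8
After 6 (read(3)): returned '938', offset=11
After 7 (seek(+6, CUR)): offset=17
After 8 (read(4)): returned '699H', offset=21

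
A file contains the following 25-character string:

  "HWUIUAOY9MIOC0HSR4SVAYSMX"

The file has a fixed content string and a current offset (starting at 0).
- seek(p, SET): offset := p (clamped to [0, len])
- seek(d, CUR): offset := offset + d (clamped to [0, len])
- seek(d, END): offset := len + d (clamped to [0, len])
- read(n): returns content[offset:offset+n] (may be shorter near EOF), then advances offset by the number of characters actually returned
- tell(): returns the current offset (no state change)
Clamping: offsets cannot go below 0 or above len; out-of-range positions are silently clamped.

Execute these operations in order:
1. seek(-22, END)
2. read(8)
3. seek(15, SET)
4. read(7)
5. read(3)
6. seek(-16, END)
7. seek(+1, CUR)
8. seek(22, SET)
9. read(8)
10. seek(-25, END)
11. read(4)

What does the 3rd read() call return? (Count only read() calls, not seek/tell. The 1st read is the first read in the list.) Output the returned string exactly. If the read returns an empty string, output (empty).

Answer: SMX

Derivation:
After 1 (seek(-22, END)): offset=3
After 2 (read(8)): returned 'IUAOY9MI', offset=11
After 3 (seek(15, SET)): offset=15
After 4 (read(7)): returned 'SR4SVAY', offset=22
After 5 (read(3)): returned 'SMX', offset=25
After 6 (seek(-16, END)): offset=9
After 7 (seek(+1, CUR)): offset=10
After 8 (seek(22, SET)): offset=22
After 9 (read(8)): returned 'SMX', offset=25
After 10 (seek(-25, END)): offset=0
After 11 (read(4)): returned 'HWUI', offset=4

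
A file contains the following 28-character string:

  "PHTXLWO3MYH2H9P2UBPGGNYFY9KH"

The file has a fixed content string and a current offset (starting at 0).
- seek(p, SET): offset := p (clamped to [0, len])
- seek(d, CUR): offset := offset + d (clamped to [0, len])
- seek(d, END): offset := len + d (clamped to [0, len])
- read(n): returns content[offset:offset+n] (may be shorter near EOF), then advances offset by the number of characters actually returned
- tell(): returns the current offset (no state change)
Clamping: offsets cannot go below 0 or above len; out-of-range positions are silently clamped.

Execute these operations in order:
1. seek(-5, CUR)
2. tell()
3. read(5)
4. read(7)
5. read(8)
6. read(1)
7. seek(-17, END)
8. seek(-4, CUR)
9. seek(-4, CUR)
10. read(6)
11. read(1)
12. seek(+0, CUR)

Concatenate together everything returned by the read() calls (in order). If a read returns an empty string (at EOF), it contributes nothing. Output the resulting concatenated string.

Answer: PHTXLWO3MYH2H9P2UBPGGXLWO3MY

Derivation:
After 1 (seek(-5, CUR)): offset=0
After 2 (tell()): offset=0
After 3 (read(5)): returned 'PHTXL', offset=5
After 4 (read(7)): returned 'WO3MYH2', offset=12
After 5 (read(8)): returned 'H9P2UBPG', offset=20
After 6 (read(1)): returned 'G', offset=21
After 7 (seek(-17, END)): offset=11
After 8 (seek(-4, CUR)): offset=7
After 9 (seek(-4, CUR)): offset=3
After 10 (read(6)): returned 'XLWO3M', offset=9
After 11 (read(1)): returned 'Y', offset=10
After 12 (seek(+0, CUR)): offset=10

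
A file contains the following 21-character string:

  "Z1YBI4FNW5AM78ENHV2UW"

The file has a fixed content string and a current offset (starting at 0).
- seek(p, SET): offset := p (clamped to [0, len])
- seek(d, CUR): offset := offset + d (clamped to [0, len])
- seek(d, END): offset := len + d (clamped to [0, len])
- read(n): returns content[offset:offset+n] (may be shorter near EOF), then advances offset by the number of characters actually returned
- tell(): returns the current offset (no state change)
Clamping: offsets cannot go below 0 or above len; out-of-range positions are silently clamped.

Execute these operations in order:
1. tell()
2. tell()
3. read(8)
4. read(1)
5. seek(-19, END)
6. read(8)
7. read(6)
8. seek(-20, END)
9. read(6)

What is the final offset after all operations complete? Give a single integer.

Answer: 7

Derivation:
After 1 (tell()): offset=0
After 2 (tell()): offset=0
After 3 (read(8)): returned 'Z1YBI4FN', offset=8
After 4 (read(1)): returned 'W', offset=9
After 5 (seek(-19, END)): offset=2
After 6 (read(8)): returned 'YBI4FNW5', offset=10
After 7 (read(6)): returned 'AM78EN', offset=16
After 8 (seek(-20, END)): offset=1
After 9 (read(6)): returned '1YBI4F', offset=7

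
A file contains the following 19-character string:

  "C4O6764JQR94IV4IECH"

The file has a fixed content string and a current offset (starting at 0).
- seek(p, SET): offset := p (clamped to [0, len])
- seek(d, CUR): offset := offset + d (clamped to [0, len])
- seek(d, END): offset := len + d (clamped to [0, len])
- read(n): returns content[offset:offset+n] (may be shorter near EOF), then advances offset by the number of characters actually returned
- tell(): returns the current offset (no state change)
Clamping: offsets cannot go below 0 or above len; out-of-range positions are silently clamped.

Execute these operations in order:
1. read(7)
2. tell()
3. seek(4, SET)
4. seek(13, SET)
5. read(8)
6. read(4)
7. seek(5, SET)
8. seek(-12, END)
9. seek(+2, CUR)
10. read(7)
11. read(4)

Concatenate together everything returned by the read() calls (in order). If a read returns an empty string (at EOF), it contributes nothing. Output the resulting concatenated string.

Answer: C4O6764V4IECHR94IV4IECH

Derivation:
After 1 (read(7)): returned 'C4O6764', offset=7
After 2 (tell()): offset=7
After 3 (seek(4, SET)): offset=4
After 4 (seek(13, SET)): offset=13
After 5 (read(8)): returned 'V4IECH', offset=19
After 6 (read(4)): returned '', offset=19
After 7 (seek(5, SET)): offset=5
After 8 (seek(-12, END)): offset=7
After 9 (seek(+2, CUR)): offset=9
After 10 (read(7)): returned 'R94IV4I', offset=16
After 11 (read(4)): returned 'ECH', offset=19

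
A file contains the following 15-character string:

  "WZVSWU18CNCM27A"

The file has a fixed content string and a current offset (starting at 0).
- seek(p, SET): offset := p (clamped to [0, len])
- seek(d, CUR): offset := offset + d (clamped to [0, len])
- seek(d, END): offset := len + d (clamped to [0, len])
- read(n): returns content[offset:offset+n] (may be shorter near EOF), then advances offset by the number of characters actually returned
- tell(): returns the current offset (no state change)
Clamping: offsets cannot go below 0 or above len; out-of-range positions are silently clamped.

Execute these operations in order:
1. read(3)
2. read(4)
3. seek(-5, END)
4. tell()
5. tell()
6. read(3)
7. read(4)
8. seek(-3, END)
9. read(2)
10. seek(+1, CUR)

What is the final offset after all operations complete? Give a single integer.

After 1 (read(3)): returned 'WZV', offset=3
After 2 (read(4)): returned 'SWU1', offset=7
After 3 (seek(-5, END)): offset=10
After 4 (tell()): offset=10
After 5 (tell()): offset=10
After 6 (read(3)): returned 'CM2', offset=13
After 7 (read(4)): returned '7A', offset=15
After 8 (seek(-3, END)): offset=12
After 9 (read(2)): returned '27', offset=14
After 10 (seek(+1, CUR)): offset=15

Answer: 15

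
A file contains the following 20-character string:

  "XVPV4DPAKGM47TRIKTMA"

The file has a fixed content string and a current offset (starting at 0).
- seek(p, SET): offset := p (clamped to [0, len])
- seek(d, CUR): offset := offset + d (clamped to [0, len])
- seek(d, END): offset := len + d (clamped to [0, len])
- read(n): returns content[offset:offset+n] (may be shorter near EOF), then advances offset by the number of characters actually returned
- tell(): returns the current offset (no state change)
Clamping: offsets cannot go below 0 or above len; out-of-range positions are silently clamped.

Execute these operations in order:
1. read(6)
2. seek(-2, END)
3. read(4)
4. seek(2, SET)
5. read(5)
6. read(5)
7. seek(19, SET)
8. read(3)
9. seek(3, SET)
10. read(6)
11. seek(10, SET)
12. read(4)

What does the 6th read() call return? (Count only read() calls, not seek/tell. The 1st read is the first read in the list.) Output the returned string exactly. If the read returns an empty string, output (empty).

After 1 (read(6)): returned 'XVPV4D', offset=6
After 2 (seek(-2, END)): offset=18
After 3 (read(4)): returned 'MA', offset=20
After 4 (seek(2, SET)): offset=2
After 5 (read(5)): returned 'PV4DP', offset=7
After 6 (read(5)): returned 'AKGM4', offset=12
After 7 (seek(19, SET)): offset=19
After 8 (read(3)): returned 'A', offset=20
After 9 (seek(3, SET)): offset=3
After 10 (read(6)): returned 'V4DPAK', offset=9
After 11 (seek(10, SET)): offset=10
After 12 (read(4)): returned 'M47T', offset=14

Answer: V4DPAK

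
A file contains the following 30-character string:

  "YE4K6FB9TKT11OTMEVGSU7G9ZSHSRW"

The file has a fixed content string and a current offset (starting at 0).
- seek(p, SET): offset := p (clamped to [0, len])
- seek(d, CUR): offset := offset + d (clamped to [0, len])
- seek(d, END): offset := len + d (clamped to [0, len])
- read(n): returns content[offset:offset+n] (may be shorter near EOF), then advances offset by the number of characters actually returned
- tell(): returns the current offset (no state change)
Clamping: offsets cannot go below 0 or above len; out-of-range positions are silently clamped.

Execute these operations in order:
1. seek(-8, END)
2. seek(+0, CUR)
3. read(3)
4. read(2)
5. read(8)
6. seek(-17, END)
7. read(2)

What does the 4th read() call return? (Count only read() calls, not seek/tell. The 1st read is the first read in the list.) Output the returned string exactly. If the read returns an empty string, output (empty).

After 1 (seek(-8, END)): offset=22
After 2 (seek(+0, CUR)): offset=22
After 3 (read(3)): returned 'G9Z', offset=25
After 4 (read(2)): returned 'SH', offset=27
After 5 (read(8)): returned 'SRW', offset=30
After 6 (seek(-17, END)): offset=13
After 7 (read(2)): returned 'OT', offset=15

Answer: OT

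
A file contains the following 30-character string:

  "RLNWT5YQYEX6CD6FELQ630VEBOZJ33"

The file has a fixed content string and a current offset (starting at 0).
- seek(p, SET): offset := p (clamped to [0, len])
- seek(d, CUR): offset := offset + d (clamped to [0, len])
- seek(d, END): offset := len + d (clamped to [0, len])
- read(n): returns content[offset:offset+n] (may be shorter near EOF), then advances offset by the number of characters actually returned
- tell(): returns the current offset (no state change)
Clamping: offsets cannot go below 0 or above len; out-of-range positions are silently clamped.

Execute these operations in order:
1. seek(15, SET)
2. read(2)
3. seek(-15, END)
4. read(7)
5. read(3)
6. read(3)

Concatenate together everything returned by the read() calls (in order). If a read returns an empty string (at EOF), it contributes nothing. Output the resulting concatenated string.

Answer: FEFELQ630VEBOZJ

Derivation:
After 1 (seek(15, SET)): offset=15
After 2 (read(2)): returned 'FE', offset=17
After 3 (seek(-15, END)): offset=15
After 4 (read(7)): returned 'FELQ630', offset=22
After 5 (read(3)): returned 'VEB', offset=25
After 6 (read(3)): returned 'OZJ', offset=28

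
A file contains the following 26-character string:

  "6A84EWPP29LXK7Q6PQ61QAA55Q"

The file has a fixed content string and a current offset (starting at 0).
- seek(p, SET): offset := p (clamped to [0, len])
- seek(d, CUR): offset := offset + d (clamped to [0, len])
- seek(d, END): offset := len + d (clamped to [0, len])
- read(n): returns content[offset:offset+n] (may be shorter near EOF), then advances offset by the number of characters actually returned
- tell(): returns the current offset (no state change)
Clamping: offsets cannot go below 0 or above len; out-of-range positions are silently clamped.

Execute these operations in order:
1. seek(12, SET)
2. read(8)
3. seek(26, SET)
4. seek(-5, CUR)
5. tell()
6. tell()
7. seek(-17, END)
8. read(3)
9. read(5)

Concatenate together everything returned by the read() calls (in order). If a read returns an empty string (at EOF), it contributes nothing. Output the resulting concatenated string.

Answer: K7Q6PQ619LXK7Q6P

Derivation:
After 1 (seek(12, SET)): offset=12
After 2 (read(8)): returned 'K7Q6PQ61', offset=20
After 3 (seek(26, SET)): offset=26
After 4 (seek(-5, CUR)): offset=21
After 5 (tell()): offset=21
After 6 (tell()): offset=21
After 7 (seek(-17, END)): offset=9
After 8 (read(3)): returned '9LX', offset=12
After 9 (read(5)): returned 'K7Q6P', offset=17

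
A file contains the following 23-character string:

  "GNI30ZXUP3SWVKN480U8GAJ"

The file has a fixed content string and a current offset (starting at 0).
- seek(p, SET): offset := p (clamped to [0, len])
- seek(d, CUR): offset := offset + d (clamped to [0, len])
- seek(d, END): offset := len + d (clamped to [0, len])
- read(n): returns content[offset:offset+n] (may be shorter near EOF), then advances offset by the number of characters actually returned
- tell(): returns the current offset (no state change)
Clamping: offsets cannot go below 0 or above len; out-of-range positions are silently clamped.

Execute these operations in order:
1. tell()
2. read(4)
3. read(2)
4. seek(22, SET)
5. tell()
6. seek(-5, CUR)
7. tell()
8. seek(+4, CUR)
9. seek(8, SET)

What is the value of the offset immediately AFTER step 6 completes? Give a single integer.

Answer: 17

Derivation:
After 1 (tell()): offset=0
After 2 (read(4)): returned 'GNI3', offset=4
After 3 (read(2)): returned '0Z', offset=6
After 4 (seek(22, SET)): offset=22
After 5 (tell()): offset=22
After 6 (seek(-5, CUR)): offset=17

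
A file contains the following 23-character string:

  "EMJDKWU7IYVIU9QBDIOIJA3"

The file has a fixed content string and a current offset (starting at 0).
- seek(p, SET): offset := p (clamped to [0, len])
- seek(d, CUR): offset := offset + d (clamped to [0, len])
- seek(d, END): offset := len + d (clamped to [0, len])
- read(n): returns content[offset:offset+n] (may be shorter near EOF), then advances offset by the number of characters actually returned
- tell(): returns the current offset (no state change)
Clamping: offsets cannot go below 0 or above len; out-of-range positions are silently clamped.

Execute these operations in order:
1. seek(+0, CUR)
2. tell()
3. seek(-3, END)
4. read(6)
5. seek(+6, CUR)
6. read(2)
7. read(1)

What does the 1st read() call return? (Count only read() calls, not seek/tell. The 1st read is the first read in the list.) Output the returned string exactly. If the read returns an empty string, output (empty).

Answer: JA3

Derivation:
After 1 (seek(+0, CUR)): offset=0
After 2 (tell()): offset=0
After 3 (seek(-3, END)): offset=20
After 4 (read(6)): returned 'JA3', offset=23
After 5 (seek(+6, CUR)): offset=23
After 6 (read(2)): returned '', offset=23
After 7 (read(1)): returned '', offset=23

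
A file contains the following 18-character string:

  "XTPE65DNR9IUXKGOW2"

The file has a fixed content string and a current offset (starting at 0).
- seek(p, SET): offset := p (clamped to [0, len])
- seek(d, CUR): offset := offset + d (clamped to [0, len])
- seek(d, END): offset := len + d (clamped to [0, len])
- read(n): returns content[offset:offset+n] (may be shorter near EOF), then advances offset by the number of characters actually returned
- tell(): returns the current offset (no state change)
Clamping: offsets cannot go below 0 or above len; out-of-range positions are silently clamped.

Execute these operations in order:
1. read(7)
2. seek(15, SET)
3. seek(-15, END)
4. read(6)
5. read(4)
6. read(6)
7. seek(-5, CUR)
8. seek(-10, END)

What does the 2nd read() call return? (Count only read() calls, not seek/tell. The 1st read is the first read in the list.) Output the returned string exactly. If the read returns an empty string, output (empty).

After 1 (read(7)): returned 'XTPE65D', offset=7
After 2 (seek(15, SET)): offset=15
After 3 (seek(-15, END)): offset=3
After 4 (read(6)): returned 'E65DNR', offset=9
After 5 (read(4)): returned '9IUX', offset=13
After 6 (read(6)): returned 'KGOW2', offset=18
After 7 (seek(-5, CUR)): offset=13
After 8 (seek(-10, END)): offset=8

Answer: E65DNR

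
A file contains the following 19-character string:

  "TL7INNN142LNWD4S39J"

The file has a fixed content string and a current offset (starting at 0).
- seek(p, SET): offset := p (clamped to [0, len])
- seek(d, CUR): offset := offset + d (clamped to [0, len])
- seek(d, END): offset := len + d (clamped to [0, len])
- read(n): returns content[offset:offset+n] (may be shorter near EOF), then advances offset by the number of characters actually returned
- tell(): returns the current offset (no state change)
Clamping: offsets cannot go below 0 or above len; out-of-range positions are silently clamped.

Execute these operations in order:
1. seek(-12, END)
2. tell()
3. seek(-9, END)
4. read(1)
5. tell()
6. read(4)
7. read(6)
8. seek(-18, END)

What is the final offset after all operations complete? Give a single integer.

After 1 (seek(-12, END)): offset=7
After 2 (tell()): offset=7
After 3 (seek(-9, END)): offset=10
After 4 (read(1)): returned 'L', offset=11
After 5 (tell()): offset=11
After 6 (read(4)): returned 'NWD4', offset=15
After 7 (read(6)): returned 'S39J', offset=19
After 8 (seek(-18, END)): offset=1

Answer: 1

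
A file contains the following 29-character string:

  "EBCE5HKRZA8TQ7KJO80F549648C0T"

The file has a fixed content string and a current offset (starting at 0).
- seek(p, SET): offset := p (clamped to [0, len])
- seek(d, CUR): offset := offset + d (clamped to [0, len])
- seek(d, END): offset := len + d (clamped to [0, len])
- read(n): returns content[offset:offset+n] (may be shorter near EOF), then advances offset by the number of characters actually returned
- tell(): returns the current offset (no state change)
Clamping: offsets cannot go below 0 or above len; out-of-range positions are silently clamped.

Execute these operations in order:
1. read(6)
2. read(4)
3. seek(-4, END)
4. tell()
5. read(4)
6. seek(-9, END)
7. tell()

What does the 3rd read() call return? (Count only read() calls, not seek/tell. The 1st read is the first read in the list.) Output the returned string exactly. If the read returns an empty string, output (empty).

Answer: 8C0T

Derivation:
After 1 (read(6)): returned 'EBCE5H', offset=6
After 2 (read(4)): returned 'KRZA', offset=10
After 3 (seek(-4, END)): offset=25
After 4 (tell()): offset=25
After 5 (read(4)): returned '8C0T', offset=29
After 6 (seek(-9, END)): offset=20
After 7 (tell()): offset=20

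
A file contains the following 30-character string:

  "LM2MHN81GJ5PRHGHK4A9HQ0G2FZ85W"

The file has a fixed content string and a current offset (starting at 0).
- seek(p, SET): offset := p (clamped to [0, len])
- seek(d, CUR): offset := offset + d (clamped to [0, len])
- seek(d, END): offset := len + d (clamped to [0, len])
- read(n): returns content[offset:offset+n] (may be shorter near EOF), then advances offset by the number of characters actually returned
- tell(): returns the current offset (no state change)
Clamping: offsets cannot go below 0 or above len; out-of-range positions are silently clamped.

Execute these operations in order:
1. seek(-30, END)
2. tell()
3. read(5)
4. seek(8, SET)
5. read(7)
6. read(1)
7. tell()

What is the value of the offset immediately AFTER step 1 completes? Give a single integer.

After 1 (seek(-30, END)): offset=0

Answer: 0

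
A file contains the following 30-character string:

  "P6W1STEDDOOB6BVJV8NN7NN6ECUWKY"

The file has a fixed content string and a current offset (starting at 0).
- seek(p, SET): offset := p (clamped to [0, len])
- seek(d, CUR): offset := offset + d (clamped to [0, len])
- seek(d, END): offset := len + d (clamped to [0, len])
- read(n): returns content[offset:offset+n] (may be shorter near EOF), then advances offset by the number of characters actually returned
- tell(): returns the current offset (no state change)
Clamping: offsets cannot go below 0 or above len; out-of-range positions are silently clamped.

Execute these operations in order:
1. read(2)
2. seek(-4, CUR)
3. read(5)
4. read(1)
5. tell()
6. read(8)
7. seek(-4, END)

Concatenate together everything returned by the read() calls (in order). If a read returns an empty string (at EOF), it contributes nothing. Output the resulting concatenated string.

After 1 (read(2)): returned 'P6', offset=2
After 2 (seek(-4, CUR)): offset=0
After 3 (read(5)): returned 'P6W1S', offset=5
After 4 (read(1)): returned 'T', offset=6
After 5 (tell()): offset=6
After 6 (read(8)): returned 'EDDOOB6B', offset=14
After 7 (seek(-4, END)): offset=26

Answer: P6P6W1STEDDOOB6B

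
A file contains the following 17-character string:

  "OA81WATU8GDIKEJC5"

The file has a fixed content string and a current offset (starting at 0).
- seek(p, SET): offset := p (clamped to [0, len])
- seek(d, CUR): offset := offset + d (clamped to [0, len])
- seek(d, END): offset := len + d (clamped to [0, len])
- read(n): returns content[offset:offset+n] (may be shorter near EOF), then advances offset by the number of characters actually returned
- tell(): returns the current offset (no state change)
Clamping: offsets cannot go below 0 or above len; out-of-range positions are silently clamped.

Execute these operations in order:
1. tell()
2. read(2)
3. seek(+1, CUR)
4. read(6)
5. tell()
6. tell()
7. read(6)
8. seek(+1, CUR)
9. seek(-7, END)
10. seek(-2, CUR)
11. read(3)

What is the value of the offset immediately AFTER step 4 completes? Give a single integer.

Answer: 9

Derivation:
After 1 (tell()): offset=0
After 2 (read(2)): returned 'OA', offset=2
After 3 (seek(+1, CUR)): offset=3
After 4 (read(6)): returned '1WATU8', offset=9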